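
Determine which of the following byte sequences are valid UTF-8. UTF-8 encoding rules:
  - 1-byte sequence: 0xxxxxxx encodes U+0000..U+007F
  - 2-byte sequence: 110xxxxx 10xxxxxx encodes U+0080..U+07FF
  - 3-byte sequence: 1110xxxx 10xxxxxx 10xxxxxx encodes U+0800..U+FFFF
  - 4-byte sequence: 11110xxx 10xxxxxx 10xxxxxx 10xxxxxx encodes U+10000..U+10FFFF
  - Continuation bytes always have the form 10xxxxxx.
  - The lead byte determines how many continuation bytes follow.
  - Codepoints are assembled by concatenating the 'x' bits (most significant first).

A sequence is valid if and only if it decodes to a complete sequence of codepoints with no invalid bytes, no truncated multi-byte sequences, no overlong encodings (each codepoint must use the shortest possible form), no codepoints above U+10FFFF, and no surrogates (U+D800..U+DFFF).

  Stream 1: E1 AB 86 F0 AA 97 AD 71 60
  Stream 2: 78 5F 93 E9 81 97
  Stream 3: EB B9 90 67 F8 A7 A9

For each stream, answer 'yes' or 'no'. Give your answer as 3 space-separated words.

Answer: yes no no

Derivation:
Stream 1: decodes cleanly. VALID
Stream 2: error at byte offset 2. INVALID
Stream 3: error at byte offset 4. INVALID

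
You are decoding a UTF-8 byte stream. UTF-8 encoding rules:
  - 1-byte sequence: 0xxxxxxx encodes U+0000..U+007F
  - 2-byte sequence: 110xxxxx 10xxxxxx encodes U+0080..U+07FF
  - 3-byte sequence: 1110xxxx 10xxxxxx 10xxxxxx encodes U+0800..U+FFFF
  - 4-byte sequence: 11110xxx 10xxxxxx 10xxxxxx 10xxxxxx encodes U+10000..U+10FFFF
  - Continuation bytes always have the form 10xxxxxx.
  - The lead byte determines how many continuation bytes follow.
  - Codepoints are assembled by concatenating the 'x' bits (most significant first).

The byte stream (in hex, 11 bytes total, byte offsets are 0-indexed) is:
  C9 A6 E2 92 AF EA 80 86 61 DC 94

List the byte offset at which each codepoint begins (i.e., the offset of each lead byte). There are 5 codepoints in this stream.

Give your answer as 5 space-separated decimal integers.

Byte[0]=C9: 2-byte lead, need 1 cont bytes. acc=0x9
Byte[1]=A6: continuation. acc=(acc<<6)|0x26=0x266
Completed: cp=U+0266 (starts at byte 0)
Byte[2]=E2: 3-byte lead, need 2 cont bytes. acc=0x2
Byte[3]=92: continuation. acc=(acc<<6)|0x12=0x92
Byte[4]=AF: continuation. acc=(acc<<6)|0x2F=0x24AF
Completed: cp=U+24AF (starts at byte 2)
Byte[5]=EA: 3-byte lead, need 2 cont bytes. acc=0xA
Byte[6]=80: continuation. acc=(acc<<6)|0x00=0x280
Byte[7]=86: continuation. acc=(acc<<6)|0x06=0xA006
Completed: cp=U+A006 (starts at byte 5)
Byte[8]=61: 1-byte ASCII. cp=U+0061
Byte[9]=DC: 2-byte lead, need 1 cont bytes. acc=0x1C
Byte[10]=94: continuation. acc=(acc<<6)|0x14=0x714
Completed: cp=U+0714 (starts at byte 9)

Answer: 0 2 5 8 9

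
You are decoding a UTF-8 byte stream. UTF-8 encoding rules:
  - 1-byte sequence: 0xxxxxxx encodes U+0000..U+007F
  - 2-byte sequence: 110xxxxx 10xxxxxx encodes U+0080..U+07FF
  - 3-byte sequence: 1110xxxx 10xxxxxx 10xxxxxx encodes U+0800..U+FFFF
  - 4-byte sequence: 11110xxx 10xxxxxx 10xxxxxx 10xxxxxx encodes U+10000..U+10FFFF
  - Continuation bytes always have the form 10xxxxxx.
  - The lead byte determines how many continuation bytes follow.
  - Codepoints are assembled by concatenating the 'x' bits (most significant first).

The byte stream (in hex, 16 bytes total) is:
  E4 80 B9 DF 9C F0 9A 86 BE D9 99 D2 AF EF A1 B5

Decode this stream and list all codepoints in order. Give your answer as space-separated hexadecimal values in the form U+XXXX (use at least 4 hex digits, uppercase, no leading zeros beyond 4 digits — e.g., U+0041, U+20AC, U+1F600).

Byte[0]=E4: 3-byte lead, need 2 cont bytes. acc=0x4
Byte[1]=80: continuation. acc=(acc<<6)|0x00=0x100
Byte[2]=B9: continuation. acc=(acc<<6)|0x39=0x4039
Completed: cp=U+4039 (starts at byte 0)
Byte[3]=DF: 2-byte lead, need 1 cont bytes. acc=0x1F
Byte[4]=9C: continuation. acc=(acc<<6)|0x1C=0x7DC
Completed: cp=U+07DC (starts at byte 3)
Byte[5]=F0: 4-byte lead, need 3 cont bytes. acc=0x0
Byte[6]=9A: continuation. acc=(acc<<6)|0x1A=0x1A
Byte[7]=86: continuation. acc=(acc<<6)|0x06=0x686
Byte[8]=BE: continuation. acc=(acc<<6)|0x3E=0x1A1BE
Completed: cp=U+1A1BE (starts at byte 5)
Byte[9]=D9: 2-byte lead, need 1 cont bytes. acc=0x19
Byte[10]=99: continuation. acc=(acc<<6)|0x19=0x659
Completed: cp=U+0659 (starts at byte 9)
Byte[11]=D2: 2-byte lead, need 1 cont bytes. acc=0x12
Byte[12]=AF: continuation. acc=(acc<<6)|0x2F=0x4AF
Completed: cp=U+04AF (starts at byte 11)
Byte[13]=EF: 3-byte lead, need 2 cont bytes. acc=0xF
Byte[14]=A1: continuation. acc=(acc<<6)|0x21=0x3E1
Byte[15]=B5: continuation. acc=(acc<<6)|0x35=0xF875
Completed: cp=U+F875 (starts at byte 13)

Answer: U+4039 U+07DC U+1A1BE U+0659 U+04AF U+F875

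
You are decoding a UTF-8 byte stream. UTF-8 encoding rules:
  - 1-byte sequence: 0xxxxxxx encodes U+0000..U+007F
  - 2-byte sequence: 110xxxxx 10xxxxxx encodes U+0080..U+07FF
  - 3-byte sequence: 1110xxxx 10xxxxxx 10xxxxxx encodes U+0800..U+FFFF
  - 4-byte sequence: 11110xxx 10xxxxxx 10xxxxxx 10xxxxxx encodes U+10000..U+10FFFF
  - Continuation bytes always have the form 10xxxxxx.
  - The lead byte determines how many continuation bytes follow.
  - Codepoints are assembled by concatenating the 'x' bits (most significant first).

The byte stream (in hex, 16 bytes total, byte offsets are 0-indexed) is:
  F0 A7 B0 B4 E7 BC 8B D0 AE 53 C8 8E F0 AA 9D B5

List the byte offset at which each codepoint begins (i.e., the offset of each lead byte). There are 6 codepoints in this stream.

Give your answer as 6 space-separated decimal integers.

Answer: 0 4 7 9 10 12

Derivation:
Byte[0]=F0: 4-byte lead, need 3 cont bytes. acc=0x0
Byte[1]=A7: continuation. acc=(acc<<6)|0x27=0x27
Byte[2]=B0: continuation. acc=(acc<<6)|0x30=0x9F0
Byte[3]=B4: continuation. acc=(acc<<6)|0x34=0x27C34
Completed: cp=U+27C34 (starts at byte 0)
Byte[4]=E7: 3-byte lead, need 2 cont bytes. acc=0x7
Byte[5]=BC: continuation. acc=(acc<<6)|0x3C=0x1FC
Byte[6]=8B: continuation. acc=(acc<<6)|0x0B=0x7F0B
Completed: cp=U+7F0B (starts at byte 4)
Byte[7]=D0: 2-byte lead, need 1 cont bytes. acc=0x10
Byte[8]=AE: continuation. acc=(acc<<6)|0x2E=0x42E
Completed: cp=U+042E (starts at byte 7)
Byte[9]=53: 1-byte ASCII. cp=U+0053
Byte[10]=C8: 2-byte lead, need 1 cont bytes. acc=0x8
Byte[11]=8E: continuation. acc=(acc<<6)|0x0E=0x20E
Completed: cp=U+020E (starts at byte 10)
Byte[12]=F0: 4-byte lead, need 3 cont bytes. acc=0x0
Byte[13]=AA: continuation. acc=(acc<<6)|0x2A=0x2A
Byte[14]=9D: continuation. acc=(acc<<6)|0x1D=0xA9D
Byte[15]=B5: continuation. acc=(acc<<6)|0x35=0x2A775
Completed: cp=U+2A775 (starts at byte 12)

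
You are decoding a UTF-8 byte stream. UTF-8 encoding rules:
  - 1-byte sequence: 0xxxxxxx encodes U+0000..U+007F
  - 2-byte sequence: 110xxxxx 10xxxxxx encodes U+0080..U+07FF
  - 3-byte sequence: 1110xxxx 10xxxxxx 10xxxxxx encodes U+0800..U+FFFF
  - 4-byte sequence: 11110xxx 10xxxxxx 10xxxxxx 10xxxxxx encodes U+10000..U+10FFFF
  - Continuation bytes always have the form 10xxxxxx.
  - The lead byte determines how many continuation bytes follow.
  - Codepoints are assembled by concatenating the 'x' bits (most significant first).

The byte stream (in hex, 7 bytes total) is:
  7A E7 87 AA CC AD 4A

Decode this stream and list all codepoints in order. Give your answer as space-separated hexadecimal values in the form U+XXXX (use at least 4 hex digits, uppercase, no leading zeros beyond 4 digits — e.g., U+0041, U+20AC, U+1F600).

Answer: U+007A U+71EA U+032D U+004A

Derivation:
Byte[0]=7A: 1-byte ASCII. cp=U+007A
Byte[1]=E7: 3-byte lead, need 2 cont bytes. acc=0x7
Byte[2]=87: continuation. acc=(acc<<6)|0x07=0x1C7
Byte[3]=AA: continuation. acc=(acc<<6)|0x2A=0x71EA
Completed: cp=U+71EA (starts at byte 1)
Byte[4]=CC: 2-byte lead, need 1 cont bytes. acc=0xC
Byte[5]=AD: continuation. acc=(acc<<6)|0x2D=0x32D
Completed: cp=U+032D (starts at byte 4)
Byte[6]=4A: 1-byte ASCII. cp=U+004A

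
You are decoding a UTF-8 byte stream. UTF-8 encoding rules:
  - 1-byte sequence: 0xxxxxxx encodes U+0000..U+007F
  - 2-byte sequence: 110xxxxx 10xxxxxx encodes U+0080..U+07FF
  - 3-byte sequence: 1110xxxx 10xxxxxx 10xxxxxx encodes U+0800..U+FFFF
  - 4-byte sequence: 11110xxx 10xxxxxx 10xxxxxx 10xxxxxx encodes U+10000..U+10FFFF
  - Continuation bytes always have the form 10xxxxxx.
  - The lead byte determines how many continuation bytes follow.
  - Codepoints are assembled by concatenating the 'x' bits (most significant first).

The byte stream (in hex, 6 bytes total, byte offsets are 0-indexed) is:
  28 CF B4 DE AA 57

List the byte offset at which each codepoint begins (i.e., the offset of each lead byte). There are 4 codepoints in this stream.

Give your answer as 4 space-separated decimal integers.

Answer: 0 1 3 5

Derivation:
Byte[0]=28: 1-byte ASCII. cp=U+0028
Byte[1]=CF: 2-byte lead, need 1 cont bytes. acc=0xF
Byte[2]=B4: continuation. acc=(acc<<6)|0x34=0x3F4
Completed: cp=U+03F4 (starts at byte 1)
Byte[3]=DE: 2-byte lead, need 1 cont bytes. acc=0x1E
Byte[4]=AA: continuation. acc=(acc<<6)|0x2A=0x7AA
Completed: cp=U+07AA (starts at byte 3)
Byte[5]=57: 1-byte ASCII. cp=U+0057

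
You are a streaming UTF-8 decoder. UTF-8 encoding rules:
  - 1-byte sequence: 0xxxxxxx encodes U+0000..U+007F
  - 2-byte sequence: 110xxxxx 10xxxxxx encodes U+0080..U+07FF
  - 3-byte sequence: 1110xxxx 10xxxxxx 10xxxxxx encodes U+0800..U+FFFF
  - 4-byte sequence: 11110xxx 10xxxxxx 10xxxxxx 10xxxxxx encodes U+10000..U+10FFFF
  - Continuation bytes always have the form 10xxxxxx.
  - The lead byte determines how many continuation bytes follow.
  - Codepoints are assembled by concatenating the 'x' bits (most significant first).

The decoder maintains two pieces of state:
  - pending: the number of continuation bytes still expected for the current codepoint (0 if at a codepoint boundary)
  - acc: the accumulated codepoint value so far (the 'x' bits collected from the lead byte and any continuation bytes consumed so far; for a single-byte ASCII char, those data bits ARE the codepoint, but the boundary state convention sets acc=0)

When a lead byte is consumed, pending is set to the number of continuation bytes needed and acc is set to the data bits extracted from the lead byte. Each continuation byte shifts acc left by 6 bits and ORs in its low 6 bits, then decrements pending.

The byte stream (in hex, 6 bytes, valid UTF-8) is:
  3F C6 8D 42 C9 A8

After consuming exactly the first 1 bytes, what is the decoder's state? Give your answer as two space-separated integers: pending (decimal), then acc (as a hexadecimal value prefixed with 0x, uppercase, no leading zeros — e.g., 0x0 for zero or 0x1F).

Answer: 0 0x0

Derivation:
Byte[0]=3F: 1-byte. pending=0, acc=0x0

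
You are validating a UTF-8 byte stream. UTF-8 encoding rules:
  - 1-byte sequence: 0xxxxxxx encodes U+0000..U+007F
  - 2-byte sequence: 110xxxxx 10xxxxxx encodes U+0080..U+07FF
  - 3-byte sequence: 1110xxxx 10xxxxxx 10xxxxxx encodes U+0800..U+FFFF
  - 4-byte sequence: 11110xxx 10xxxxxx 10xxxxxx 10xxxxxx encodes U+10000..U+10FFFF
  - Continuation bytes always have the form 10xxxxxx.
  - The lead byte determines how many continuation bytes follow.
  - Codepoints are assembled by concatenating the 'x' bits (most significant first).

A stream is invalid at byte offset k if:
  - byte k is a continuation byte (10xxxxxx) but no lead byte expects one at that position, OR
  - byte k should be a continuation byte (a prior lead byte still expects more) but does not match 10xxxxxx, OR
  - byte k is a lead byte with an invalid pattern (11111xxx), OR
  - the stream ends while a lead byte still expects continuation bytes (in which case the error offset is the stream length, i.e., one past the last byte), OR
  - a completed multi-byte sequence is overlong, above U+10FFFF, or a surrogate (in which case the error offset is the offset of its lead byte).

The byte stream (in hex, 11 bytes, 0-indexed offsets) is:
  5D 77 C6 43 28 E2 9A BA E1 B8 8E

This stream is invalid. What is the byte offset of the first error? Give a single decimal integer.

Byte[0]=5D: 1-byte ASCII. cp=U+005D
Byte[1]=77: 1-byte ASCII. cp=U+0077
Byte[2]=C6: 2-byte lead, need 1 cont bytes. acc=0x6
Byte[3]=43: expected 10xxxxxx continuation. INVALID

Answer: 3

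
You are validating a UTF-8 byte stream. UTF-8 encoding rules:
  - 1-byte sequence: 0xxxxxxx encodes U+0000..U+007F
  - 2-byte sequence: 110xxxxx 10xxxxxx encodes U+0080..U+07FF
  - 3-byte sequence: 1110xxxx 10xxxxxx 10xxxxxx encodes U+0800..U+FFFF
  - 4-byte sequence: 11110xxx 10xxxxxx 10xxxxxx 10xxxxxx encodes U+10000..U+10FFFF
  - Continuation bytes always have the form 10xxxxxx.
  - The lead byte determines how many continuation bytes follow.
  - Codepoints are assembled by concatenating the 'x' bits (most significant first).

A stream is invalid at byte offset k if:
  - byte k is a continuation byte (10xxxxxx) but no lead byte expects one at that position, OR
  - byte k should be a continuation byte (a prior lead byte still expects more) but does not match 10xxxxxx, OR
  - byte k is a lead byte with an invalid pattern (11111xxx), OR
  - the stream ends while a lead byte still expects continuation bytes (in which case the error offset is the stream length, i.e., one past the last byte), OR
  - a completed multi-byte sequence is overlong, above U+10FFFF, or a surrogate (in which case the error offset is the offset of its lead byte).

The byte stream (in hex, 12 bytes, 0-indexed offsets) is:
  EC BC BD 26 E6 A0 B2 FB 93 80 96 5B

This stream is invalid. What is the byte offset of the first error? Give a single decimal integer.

Byte[0]=EC: 3-byte lead, need 2 cont bytes. acc=0xC
Byte[1]=BC: continuation. acc=(acc<<6)|0x3C=0x33C
Byte[2]=BD: continuation. acc=(acc<<6)|0x3D=0xCF3D
Completed: cp=U+CF3D (starts at byte 0)
Byte[3]=26: 1-byte ASCII. cp=U+0026
Byte[4]=E6: 3-byte lead, need 2 cont bytes. acc=0x6
Byte[5]=A0: continuation. acc=(acc<<6)|0x20=0x1A0
Byte[6]=B2: continuation. acc=(acc<<6)|0x32=0x6832
Completed: cp=U+6832 (starts at byte 4)
Byte[7]=FB: INVALID lead byte (not 0xxx/110x/1110/11110)

Answer: 7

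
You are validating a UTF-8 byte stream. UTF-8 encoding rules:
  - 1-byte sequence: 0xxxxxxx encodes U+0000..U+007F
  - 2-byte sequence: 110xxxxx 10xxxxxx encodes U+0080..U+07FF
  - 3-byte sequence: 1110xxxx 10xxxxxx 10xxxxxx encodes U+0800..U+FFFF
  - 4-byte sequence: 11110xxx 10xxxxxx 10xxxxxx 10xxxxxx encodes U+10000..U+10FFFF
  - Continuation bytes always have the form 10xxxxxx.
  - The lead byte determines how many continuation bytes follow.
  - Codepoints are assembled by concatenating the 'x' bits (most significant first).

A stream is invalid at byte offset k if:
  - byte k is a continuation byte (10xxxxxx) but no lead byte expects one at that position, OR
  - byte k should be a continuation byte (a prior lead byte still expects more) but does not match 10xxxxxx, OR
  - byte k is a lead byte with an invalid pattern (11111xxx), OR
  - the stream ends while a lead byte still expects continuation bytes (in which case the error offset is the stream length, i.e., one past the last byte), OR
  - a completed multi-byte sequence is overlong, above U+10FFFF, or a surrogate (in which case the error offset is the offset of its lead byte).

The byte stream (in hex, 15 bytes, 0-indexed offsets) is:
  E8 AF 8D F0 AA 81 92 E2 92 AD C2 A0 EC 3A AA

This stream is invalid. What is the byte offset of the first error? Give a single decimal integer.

Byte[0]=E8: 3-byte lead, need 2 cont bytes. acc=0x8
Byte[1]=AF: continuation. acc=(acc<<6)|0x2F=0x22F
Byte[2]=8D: continuation. acc=(acc<<6)|0x0D=0x8BCD
Completed: cp=U+8BCD (starts at byte 0)
Byte[3]=F0: 4-byte lead, need 3 cont bytes. acc=0x0
Byte[4]=AA: continuation. acc=(acc<<6)|0x2A=0x2A
Byte[5]=81: continuation. acc=(acc<<6)|0x01=0xA81
Byte[6]=92: continuation. acc=(acc<<6)|0x12=0x2A052
Completed: cp=U+2A052 (starts at byte 3)
Byte[7]=E2: 3-byte lead, need 2 cont bytes. acc=0x2
Byte[8]=92: continuation. acc=(acc<<6)|0x12=0x92
Byte[9]=AD: continuation. acc=(acc<<6)|0x2D=0x24AD
Completed: cp=U+24AD (starts at byte 7)
Byte[10]=C2: 2-byte lead, need 1 cont bytes. acc=0x2
Byte[11]=A0: continuation. acc=(acc<<6)|0x20=0xA0
Completed: cp=U+00A0 (starts at byte 10)
Byte[12]=EC: 3-byte lead, need 2 cont bytes. acc=0xC
Byte[13]=3A: expected 10xxxxxx continuation. INVALID

Answer: 13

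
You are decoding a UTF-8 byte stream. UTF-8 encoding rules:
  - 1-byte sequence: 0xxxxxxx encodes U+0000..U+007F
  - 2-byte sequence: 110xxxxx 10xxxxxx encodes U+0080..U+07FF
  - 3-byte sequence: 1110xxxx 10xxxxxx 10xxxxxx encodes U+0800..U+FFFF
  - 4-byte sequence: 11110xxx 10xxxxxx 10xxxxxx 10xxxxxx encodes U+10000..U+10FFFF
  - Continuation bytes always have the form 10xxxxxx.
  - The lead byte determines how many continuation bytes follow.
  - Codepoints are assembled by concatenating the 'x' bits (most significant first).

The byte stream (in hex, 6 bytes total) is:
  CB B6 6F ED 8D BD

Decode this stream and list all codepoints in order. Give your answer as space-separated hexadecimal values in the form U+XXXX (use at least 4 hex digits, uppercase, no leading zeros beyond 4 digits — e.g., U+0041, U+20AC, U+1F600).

Answer: U+02F6 U+006F U+D37D

Derivation:
Byte[0]=CB: 2-byte lead, need 1 cont bytes. acc=0xB
Byte[1]=B6: continuation. acc=(acc<<6)|0x36=0x2F6
Completed: cp=U+02F6 (starts at byte 0)
Byte[2]=6F: 1-byte ASCII. cp=U+006F
Byte[3]=ED: 3-byte lead, need 2 cont bytes. acc=0xD
Byte[4]=8D: continuation. acc=(acc<<6)|0x0D=0x34D
Byte[5]=BD: continuation. acc=(acc<<6)|0x3D=0xD37D
Completed: cp=U+D37D (starts at byte 3)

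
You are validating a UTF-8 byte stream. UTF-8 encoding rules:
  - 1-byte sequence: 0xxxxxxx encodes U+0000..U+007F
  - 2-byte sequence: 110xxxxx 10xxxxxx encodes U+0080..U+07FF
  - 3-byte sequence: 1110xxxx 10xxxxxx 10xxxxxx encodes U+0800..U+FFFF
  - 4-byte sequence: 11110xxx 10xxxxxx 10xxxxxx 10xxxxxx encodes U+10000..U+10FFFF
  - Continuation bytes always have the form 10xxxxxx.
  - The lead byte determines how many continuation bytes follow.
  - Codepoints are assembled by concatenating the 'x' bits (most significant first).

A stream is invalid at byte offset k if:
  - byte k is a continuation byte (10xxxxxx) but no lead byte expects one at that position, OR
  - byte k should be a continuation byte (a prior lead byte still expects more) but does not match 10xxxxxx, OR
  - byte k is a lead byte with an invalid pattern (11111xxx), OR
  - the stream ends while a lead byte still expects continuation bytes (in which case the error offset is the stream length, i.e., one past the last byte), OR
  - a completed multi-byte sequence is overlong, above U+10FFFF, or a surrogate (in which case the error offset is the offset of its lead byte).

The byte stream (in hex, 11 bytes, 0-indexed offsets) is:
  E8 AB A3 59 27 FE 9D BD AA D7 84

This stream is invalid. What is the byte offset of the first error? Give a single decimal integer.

Answer: 5

Derivation:
Byte[0]=E8: 3-byte lead, need 2 cont bytes. acc=0x8
Byte[1]=AB: continuation. acc=(acc<<6)|0x2B=0x22B
Byte[2]=A3: continuation. acc=(acc<<6)|0x23=0x8AE3
Completed: cp=U+8AE3 (starts at byte 0)
Byte[3]=59: 1-byte ASCII. cp=U+0059
Byte[4]=27: 1-byte ASCII. cp=U+0027
Byte[5]=FE: INVALID lead byte (not 0xxx/110x/1110/11110)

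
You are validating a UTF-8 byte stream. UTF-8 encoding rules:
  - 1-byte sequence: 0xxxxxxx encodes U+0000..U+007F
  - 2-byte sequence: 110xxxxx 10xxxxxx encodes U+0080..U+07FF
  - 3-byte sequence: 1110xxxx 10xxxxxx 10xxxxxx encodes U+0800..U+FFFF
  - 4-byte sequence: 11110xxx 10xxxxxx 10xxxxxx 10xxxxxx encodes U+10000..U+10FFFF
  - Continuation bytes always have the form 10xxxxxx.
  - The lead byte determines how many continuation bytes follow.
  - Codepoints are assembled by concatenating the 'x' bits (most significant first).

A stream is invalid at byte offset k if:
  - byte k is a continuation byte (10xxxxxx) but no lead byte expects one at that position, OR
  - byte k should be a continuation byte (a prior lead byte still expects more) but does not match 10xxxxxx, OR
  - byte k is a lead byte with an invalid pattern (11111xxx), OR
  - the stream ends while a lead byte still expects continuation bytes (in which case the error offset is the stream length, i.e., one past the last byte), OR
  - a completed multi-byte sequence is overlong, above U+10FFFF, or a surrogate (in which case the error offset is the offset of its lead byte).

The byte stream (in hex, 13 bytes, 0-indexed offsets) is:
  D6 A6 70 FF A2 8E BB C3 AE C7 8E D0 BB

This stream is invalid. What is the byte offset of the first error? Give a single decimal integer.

Answer: 3

Derivation:
Byte[0]=D6: 2-byte lead, need 1 cont bytes. acc=0x16
Byte[1]=A6: continuation. acc=(acc<<6)|0x26=0x5A6
Completed: cp=U+05A6 (starts at byte 0)
Byte[2]=70: 1-byte ASCII. cp=U+0070
Byte[3]=FF: INVALID lead byte (not 0xxx/110x/1110/11110)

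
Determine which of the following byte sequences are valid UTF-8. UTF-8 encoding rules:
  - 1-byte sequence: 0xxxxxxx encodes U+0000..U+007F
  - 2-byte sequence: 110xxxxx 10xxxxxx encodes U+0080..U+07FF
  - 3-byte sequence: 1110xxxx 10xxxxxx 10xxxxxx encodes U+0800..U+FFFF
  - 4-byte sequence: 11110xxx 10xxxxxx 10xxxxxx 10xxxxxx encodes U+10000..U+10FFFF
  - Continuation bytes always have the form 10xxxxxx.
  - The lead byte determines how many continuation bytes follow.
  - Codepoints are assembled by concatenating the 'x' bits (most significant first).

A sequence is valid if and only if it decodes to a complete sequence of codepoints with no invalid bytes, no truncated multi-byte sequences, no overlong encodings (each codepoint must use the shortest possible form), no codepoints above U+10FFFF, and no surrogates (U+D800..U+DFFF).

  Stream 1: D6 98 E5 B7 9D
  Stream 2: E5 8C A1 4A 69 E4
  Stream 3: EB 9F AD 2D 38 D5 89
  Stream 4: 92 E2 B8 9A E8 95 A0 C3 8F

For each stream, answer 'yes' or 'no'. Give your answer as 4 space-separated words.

Answer: yes no yes no

Derivation:
Stream 1: decodes cleanly. VALID
Stream 2: error at byte offset 6. INVALID
Stream 3: decodes cleanly. VALID
Stream 4: error at byte offset 0. INVALID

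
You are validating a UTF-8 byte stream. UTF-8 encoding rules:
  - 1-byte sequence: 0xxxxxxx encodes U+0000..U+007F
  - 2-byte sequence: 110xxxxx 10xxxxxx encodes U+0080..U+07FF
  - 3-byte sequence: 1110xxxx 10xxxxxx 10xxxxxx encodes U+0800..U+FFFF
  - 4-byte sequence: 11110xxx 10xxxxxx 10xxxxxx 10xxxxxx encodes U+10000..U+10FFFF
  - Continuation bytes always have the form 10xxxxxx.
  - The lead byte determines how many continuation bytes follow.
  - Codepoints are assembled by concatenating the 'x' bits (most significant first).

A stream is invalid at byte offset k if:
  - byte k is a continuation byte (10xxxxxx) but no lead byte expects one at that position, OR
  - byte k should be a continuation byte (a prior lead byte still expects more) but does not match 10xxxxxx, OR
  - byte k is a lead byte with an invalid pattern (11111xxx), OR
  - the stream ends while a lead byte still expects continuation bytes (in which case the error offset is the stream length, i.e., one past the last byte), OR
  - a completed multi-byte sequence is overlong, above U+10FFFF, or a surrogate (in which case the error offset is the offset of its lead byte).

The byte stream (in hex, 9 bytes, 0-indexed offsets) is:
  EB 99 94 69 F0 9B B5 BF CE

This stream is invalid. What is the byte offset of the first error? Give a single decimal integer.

Answer: 9

Derivation:
Byte[0]=EB: 3-byte lead, need 2 cont bytes. acc=0xB
Byte[1]=99: continuation. acc=(acc<<6)|0x19=0x2D9
Byte[2]=94: continuation. acc=(acc<<6)|0x14=0xB654
Completed: cp=U+B654 (starts at byte 0)
Byte[3]=69: 1-byte ASCII. cp=U+0069
Byte[4]=F0: 4-byte lead, need 3 cont bytes. acc=0x0
Byte[5]=9B: continuation. acc=(acc<<6)|0x1B=0x1B
Byte[6]=B5: continuation. acc=(acc<<6)|0x35=0x6F5
Byte[7]=BF: continuation. acc=(acc<<6)|0x3F=0x1BD7F
Completed: cp=U+1BD7F (starts at byte 4)
Byte[8]=CE: 2-byte lead, need 1 cont bytes. acc=0xE
Byte[9]: stream ended, expected continuation. INVALID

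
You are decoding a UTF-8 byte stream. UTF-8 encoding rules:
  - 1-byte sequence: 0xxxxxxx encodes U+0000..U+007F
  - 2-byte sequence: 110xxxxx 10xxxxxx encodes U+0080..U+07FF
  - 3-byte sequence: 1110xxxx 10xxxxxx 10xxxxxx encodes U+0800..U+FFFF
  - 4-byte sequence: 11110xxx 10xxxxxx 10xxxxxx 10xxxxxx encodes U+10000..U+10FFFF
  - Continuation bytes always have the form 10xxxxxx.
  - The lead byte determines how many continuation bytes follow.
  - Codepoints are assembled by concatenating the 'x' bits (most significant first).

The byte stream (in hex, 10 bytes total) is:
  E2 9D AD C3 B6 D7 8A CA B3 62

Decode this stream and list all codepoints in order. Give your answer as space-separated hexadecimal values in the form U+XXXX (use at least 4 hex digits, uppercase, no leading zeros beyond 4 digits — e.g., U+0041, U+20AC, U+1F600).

Answer: U+276D U+00F6 U+05CA U+02B3 U+0062

Derivation:
Byte[0]=E2: 3-byte lead, need 2 cont bytes. acc=0x2
Byte[1]=9D: continuation. acc=(acc<<6)|0x1D=0x9D
Byte[2]=AD: continuation. acc=(acc<<6)|0x2D=0x276D
Completed: cp=U+276D (starts at byte 0)
Byte[3]=C3: 2-byte lead, need 1 cont bytes. acc=0x3
Byte[4]=B6: continuation. acc=(acc<<6)|0x36=0xF6
Completed: cp=U+00F6 (starts at byte 3)
Byte[5]=D7: 2-byte lead, need 1 cont bytes. acc=0x17
Byte[6]=8A: continuation. acc=(acc<<6)|0x0A=0x5CA
Completed: cp=U+05CA (starts at byte 5)
Byte[7]=CA: 2-byte lead, need 1 cont bytes. acc=0xA
Byte[8]=B3: continuation. acc=(acc<<6)|0x33=0x2B3
Completed: cp=U+02B3 (starts at byte 7)
Byte[9]=62: 1-byte ASCII. cp=U+0062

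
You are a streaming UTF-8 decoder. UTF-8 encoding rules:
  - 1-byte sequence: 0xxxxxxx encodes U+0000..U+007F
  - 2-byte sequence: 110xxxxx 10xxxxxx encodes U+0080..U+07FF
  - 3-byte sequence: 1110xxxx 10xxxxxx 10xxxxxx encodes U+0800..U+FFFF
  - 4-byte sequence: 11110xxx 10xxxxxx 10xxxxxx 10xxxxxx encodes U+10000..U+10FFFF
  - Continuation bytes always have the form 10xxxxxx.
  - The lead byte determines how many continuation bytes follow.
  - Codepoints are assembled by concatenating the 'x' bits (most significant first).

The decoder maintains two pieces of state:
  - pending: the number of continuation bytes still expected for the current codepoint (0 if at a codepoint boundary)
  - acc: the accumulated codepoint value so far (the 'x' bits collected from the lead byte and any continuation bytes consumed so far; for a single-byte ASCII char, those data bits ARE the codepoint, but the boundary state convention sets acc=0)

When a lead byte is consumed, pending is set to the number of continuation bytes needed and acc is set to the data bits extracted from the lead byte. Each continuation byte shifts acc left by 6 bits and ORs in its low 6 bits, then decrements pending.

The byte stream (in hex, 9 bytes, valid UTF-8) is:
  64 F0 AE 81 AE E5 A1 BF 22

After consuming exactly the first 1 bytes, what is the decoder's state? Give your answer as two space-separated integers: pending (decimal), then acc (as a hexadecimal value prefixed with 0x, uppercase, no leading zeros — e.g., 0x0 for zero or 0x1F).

Answer: 0 0x0

Derivation:
Byte[0]=64: 1-byte. pending=0, acc=0x0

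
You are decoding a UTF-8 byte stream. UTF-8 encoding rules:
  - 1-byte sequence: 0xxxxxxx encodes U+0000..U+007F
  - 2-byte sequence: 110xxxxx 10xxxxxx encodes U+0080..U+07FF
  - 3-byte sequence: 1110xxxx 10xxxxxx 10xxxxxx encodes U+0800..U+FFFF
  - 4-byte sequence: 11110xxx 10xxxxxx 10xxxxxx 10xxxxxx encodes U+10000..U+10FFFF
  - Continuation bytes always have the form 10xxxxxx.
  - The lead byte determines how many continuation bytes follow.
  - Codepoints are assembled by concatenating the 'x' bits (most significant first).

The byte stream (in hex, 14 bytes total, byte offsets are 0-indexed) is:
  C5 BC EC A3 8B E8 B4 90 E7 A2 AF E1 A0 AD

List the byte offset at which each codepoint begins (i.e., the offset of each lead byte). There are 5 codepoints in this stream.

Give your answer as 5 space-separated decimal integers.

Answer: 0 2 5 8 11

Derivation:
Byte[0]=C5: 2-byte lead, need 1 cont bytes. acc=0x5
Byte[1]=BC: continuation. acc=(acc<<6)|0x3C=0x17C
Completed: cp=U+017C (starts at byte 0)
Byte[2]=EC: 3-byte lead, need 2 cont bytes. acc=0xC
Byte[3]=A3: continuation. acc=(acc<<6)|0x23=0x323
Byte[4]=8B: continuation. acc=(acc<<6)|0x0B=0xC8CB
Completed: cp=U+C8CB (starts at byte 2)
Byte[5]=E8: 3-byte lead, need 2 cont bytes. acc=0x8
Byte[6]=B4: continuation. acc=(acc<<6)|0x34=0x234
Byte[7]=90: continuation. acc=(acc<<6)|0x10=0x8D10
Completed: cp=U+8D10 (starts at byte 5)
Byte[8]=E7: 3-byte lead, need 2 cont bytes. acc=0x7
Byte[9]=A2: continuation. acc=(acc<<6)|0x22=0x1E2
Byte[10]=AF: continuation. acc=(acc<<6)|0x2F=0x78AF
Completed: cp=U+78AF (starts at byte 8)
Byte[11]=E1: 3-byte lead, need 2 cont bytes. acc=0x1
Byte[12]=A0: continuation. acc=(acc<<6)|0x20=0x60
Byte[13]=AD: continuation. acc=(acc<<6)|0x2D=0x182D
Completed: cp=U+182D (starts at byte 11)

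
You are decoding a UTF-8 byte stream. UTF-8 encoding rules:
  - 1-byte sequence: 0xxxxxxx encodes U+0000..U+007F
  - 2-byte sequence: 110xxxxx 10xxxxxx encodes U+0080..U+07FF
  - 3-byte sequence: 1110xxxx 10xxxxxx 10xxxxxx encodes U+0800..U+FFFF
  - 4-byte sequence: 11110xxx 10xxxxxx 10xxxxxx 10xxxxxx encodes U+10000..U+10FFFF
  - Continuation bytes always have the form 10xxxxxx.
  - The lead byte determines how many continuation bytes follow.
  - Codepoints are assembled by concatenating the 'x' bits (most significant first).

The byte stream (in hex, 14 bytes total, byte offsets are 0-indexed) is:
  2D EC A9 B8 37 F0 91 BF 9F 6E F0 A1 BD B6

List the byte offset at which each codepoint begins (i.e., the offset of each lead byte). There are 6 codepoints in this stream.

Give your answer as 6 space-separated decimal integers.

Byte[0]=2D: 1-byte ASCII. cp=U+002D
Byte[1]=EC: 3-byte lead, need 2 cont bytes. acc=0xC
Byte[2]=A9: continuation. acc=(acc<<6)|0x29=0x329
Byte[3]=B8: continuation. acc=(acc<<6)|0x38=0xCA78
Completed: cp=U+CA78 (starts at byte 1)
Byte[4]=37: 1-byte ASCII. cp=U+0037
Byte[5]=F0: 4-byte lead, need 3 cont bytes. acc=0x0
Byte[6]=91: continuation. acc=(acc<<6)|0x11=0x11
Byte[7]=BF: continuation. acc=(acc<<6)|0x3F=0x47F
Byte[8]=9F: continuation. acc=(acc<<6)|0x1F=0x11FDF
Completed: cp=U+11FDF (starts at byte 5)
Byte[9]=6E: 1-byte ASCII. cp=U+006E
Byte[10]=F0: 4-byte lead, need 3 cont bytes. acc=0x0
Byte[11]=A1: continuation. acc=(acc<<6)|0x21=0x21
Byte[12]=BD: continuation. acc=(acc<<6)|0x3D=0x87D
Byte[13]=B6: continuation. acc=(acc<<6)|0x36=0x21F76
Completed: cp=U+21F76 (starts at byte 10)

Answer: 0 1 4 5 9 10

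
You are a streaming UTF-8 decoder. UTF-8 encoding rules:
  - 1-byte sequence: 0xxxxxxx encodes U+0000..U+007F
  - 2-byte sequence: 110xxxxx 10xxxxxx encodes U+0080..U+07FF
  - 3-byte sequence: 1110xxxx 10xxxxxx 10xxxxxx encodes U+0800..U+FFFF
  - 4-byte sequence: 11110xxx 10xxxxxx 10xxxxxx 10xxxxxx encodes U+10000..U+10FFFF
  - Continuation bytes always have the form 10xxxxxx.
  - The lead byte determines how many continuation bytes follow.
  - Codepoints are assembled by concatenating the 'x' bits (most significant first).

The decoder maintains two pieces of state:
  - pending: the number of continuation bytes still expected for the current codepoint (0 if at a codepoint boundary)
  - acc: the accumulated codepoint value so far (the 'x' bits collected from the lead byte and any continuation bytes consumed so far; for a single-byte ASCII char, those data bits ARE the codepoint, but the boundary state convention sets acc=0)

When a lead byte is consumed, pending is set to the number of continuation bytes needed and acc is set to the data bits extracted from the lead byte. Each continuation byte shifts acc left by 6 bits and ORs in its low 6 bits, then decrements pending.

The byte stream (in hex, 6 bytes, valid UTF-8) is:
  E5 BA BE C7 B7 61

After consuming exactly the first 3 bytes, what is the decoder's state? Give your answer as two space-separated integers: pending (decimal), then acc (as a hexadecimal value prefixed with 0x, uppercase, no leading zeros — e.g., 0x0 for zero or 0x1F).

Byte[0]=E5: 3-byte lead. pending=2, acc=0x5
Byte[1]=BA: continuation. acc=(acc<<6)|0x3A=0x17A, pending=1
Byte[2]=BE: continuation. acc=(acc<<6)|0x3E=0x5EBE, pending=0

Answer: 0 0x5EBE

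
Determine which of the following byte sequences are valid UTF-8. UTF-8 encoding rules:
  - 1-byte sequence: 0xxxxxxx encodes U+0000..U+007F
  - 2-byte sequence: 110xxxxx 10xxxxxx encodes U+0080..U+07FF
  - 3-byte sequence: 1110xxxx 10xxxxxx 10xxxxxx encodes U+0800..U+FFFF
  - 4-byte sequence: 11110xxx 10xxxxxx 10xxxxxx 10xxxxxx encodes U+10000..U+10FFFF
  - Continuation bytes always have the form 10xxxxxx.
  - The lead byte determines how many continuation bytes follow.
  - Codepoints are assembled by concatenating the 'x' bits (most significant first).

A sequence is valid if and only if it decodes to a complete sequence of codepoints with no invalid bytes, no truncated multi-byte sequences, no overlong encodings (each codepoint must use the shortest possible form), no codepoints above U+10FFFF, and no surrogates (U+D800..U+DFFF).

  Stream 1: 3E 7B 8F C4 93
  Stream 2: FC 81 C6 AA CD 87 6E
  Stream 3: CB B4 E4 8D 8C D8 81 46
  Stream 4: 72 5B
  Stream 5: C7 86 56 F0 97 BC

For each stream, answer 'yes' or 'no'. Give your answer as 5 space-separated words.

Answer: no no yes yes no

Derivation:
Stream 1: error at byte offset 2. INVALID
Stream 2: error at byte offset 0. INVALID
Stream 3: decodes cleanly. VALID
Stream 4: decodes cleanly. VALID
Stream 5: error at byte offset 6. INVALID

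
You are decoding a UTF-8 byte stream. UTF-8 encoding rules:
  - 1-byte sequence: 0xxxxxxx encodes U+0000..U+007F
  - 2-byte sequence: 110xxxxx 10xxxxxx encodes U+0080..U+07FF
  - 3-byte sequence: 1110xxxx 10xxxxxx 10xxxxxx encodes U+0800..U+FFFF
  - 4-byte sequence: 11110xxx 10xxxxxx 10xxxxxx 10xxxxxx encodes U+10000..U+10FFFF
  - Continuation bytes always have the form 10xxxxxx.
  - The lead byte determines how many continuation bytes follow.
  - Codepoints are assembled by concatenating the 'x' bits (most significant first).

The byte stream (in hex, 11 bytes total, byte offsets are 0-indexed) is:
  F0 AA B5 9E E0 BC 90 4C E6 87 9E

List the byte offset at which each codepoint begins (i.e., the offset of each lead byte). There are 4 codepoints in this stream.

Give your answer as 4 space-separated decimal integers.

Answer: 0 4 7 8

Derivation:
Byte[0]=F0: 4-byte lead, need 3 cont bytes. acc=0x0
Byte[1]=AA: continuation. acc=(acc<<6)|0x2A=0x2A
Byte[2]=B5: continuation. acc=(acc<<6)|0x35=0xAB5
Byte[3]=9E: continuation. acc=(acc<<6)|0x1E=0x2AD5E
Completed: cp=U+2AD5E (starts at byte 0)
Byte[4]=E0: 3-byte lead, need 2 cont bytes. acc=0x0
Byte[5]=BC: continuation. acc=(acc<<6)|0x3C=0x3C
Byte[6]=90: continuation. acc=(acc<<6)|0x10=0xF10
Completed: cp=U+0F10 (starts at byte 4)
Byte[7]=4C: 1-byte ASCII. cp=U+004C
Byte[8]=E6: 3-byte lead, need 2 cont bytes. acc=0x6
Byte[9]=87: continuation. acc=(acc<<6)|0x07=0x187
Byte[10]=9E: continuation. acc=(acc<<6)|0x1E=0x61DE
Completed: cp=U+61DE (starts at byte 8)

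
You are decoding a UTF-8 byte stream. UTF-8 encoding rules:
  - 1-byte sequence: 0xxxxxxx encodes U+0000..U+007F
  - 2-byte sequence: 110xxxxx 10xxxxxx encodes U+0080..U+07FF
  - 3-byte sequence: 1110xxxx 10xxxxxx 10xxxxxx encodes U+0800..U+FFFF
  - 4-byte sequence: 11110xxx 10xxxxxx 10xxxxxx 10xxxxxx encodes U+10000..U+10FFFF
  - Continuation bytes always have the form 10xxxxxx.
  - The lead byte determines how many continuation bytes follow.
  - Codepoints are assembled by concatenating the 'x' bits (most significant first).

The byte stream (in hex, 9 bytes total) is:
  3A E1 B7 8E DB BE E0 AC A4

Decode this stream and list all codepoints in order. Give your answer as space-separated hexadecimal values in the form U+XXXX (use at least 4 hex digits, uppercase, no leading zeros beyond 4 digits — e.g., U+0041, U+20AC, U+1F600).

Byte[0]=3A: 1-byte ASCII. cp=U+003A
Byte[1]=E1: 3-byte lead, need 2 cont bytes. acc=0x1
Byte[2]=B7: continuation. acc=(acc<<6)|0x37=0x77
Byte[3]=8E: continuation. acc=(acc<<6)|0x0E=0x1DCE
Completed: cp=U+1DCE (starts at byte 1)
Byte[4]=DB: 2-byte lead, need 1 cont bytes. acc=0x1B
Byte[5]=BE: continuation. acc=(acc<<6)|0x3E=0x6FE
Completed: cp=U+06FE (starts at byte 4)
Byte[6]=E0: 3-byte lead, need 2 cont bytes. acc=0x0
Byte[7]=AC: continuation. acc=(acc<<6)|0x2C=0x2C
Byte[8]=A4: continuation. acc=(acc<<6)|0x24=0xB24
Completed: cp=U+0B24 (starts at byte 6)

Answer: U+003A U+1DCE U+06FE U+0B24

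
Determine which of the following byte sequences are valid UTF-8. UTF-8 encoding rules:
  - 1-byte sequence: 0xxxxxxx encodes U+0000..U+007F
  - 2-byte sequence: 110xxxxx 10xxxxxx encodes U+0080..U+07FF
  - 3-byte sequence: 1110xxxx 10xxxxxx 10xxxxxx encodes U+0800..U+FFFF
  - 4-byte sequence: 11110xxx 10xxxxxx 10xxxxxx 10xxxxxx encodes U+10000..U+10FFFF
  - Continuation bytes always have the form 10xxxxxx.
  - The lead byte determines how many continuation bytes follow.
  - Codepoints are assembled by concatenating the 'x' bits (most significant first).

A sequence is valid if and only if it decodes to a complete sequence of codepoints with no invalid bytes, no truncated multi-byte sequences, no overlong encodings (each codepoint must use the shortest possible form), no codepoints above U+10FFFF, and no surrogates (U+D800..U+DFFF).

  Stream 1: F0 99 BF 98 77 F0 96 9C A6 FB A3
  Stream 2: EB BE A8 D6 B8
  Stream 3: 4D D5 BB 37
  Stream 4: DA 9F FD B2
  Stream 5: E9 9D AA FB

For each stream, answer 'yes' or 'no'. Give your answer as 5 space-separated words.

Stream 1: error at byte offset 9. INVALID
Stream 2: decodes cleanly. VALID
Stream 3: decodes cleanly. VALID
Stream 4: error at byte offset 2. INVALID
Stream 5: error at byte offset 3. INVALID

Answer: no yes yes no no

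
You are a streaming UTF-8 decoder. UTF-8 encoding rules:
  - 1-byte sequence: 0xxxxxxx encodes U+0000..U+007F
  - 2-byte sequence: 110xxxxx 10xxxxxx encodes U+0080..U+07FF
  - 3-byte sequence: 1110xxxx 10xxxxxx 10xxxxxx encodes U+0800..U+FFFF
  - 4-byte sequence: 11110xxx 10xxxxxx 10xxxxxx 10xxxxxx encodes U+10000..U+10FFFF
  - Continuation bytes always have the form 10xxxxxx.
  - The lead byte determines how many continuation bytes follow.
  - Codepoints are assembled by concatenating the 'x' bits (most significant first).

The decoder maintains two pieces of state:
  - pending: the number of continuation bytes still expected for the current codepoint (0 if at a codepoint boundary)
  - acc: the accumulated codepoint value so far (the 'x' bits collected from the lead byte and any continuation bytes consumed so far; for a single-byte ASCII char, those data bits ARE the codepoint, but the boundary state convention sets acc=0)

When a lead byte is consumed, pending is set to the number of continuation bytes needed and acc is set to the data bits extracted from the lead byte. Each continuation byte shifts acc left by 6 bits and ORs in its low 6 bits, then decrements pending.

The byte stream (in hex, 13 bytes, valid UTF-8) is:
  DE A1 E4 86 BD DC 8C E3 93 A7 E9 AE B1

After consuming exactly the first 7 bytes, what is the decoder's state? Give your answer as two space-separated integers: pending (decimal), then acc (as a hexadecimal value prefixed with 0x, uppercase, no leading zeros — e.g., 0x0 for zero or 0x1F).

Answer: 0 0x70C

Derivation:
Byte[0]=DE: 2-byte lead. pending=1, acc=0x1E
Byte[1]=A1: continuation. acc=(acc<<6)|0x21=0x7A1, pending=0
Byte[2]=E4: 3-byte lead. pending=2, acc=0x4
Byte[3]=86: continuation. acc=(acc<<6)|0x06=0x106, pending=1
Byte[4]=BD: continuation. acc=(acc<<6)|0x3D=0x41BD, pending=0
Byte[5]=DC: 2-byte lead. pending=1, acc=0x1C
Byte[6]=8C: continuation. acc=(acc<<6)|0x0C=0x70C, pending=0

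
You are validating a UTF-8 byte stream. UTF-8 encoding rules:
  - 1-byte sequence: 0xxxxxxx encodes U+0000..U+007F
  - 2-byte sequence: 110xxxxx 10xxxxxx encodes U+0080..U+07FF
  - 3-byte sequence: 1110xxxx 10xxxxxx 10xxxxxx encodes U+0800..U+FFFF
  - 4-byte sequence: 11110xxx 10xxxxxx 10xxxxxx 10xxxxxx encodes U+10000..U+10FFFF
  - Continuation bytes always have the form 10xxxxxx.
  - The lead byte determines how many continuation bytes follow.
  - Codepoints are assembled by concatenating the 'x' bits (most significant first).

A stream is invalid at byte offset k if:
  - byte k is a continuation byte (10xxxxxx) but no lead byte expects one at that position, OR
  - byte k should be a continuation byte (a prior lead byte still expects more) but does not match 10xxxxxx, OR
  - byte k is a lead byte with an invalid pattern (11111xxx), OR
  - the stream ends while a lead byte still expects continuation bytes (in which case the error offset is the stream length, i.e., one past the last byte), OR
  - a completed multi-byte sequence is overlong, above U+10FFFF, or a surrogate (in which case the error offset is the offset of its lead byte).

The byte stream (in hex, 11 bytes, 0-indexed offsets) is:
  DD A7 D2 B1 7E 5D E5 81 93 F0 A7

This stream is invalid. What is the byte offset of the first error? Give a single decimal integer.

Answer: 11

Derivation:
Byte[0]=DD: 2-byte lead, need 1 cont bytes. acc=0x1D
Byte[1]=A7: continuation. acc=(acc<<6)|0x27=0x767
Completed: cp=U+0767 (starts at byte 0)
Byte[2]=D2: 2-byte lead, need 1 cont bytes. acc=0x12
Byte[3]=B1: continuation. acc=(acc<<6)|0x31=0x4B1
Completed: cp=U+04B1 (starts at byte 2)
Byte[4]=7E: 1-byte ASCII. cp=U+007E
Byte[5]=5D: 1-byte ASCII. cp=U+005D
Byte[6]=E5: 3-byte lead, need 2 cont bytes. acc=0x5
Byte[7]=81: continuation. acc=(acc<<6)|0x01=0x141
Byte[8]=93: continuation. acc=(acc<<6)|0x13=0x5053
Completed: cp=U+5053 (starts at byte 6)
Byte[9]=F0: 4-byte lead, need 3 cont bytes. acc=0x0
Byte[10]=A7: continuation. acc=(acc<<6)|0x27=0x27
Byte[11]: stream ended, expected continuation. INVALID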